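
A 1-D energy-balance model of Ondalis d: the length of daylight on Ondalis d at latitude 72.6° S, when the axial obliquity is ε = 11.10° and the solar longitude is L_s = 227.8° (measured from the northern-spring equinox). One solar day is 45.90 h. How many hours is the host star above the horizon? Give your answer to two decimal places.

Solar declination: sin δ = sin ε · sin L_s = sin 11.10° × sin 227.8° = -0.14262, so δ = -8.200°.
cos h₀ = −tan ϕ · tan δ = −tan(-72.6°) × tan(-8.200°) = -0.4598, so h₀ = 2.0486 rad = 117.37°.
Daylight = 2h₀/(2π) × 45.90 h = (2.0486/π) × 45.90 = 29.93 h.

29.93 h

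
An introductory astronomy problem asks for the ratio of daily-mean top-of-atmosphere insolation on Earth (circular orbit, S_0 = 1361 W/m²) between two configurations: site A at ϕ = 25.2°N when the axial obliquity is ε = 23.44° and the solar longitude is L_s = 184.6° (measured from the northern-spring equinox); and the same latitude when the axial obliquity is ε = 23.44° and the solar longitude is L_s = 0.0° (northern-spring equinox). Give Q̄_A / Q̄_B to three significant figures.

— Configuration A (ϕ=+25.2°):
Solar declination: sin δ = sin ε · sin L_s = sin 23.44° × sin 184.6° = -0.03190, so δ = -1.828°.
cos h₀ = −tan(+25.2°) tan(-1.828°) = 0.0150, h₀ = 1.5558 rad.
Bracket: h₀ sin ϕ sin δ + cos ϕ cos δ sin h₀ = 1.5558×0.42578×-0.03190 + 0.90483×0.99949×0.99989 = -0.021131 + 0.904269 = 0.883138.
Q̄ = (S_0/π) × [bracket] = (1361/π) × 0.883138 = 382.59 W/m².
— Configuration B (ϕ=+25.2°):
Solar declination: sin δ = sin ε · sin L_s = sin 23.44° × sin 0.0° = 0.00000, so δ = +0.000°.
cos h₀ = −tan(+25.2°) tan(+0.000°) = -0.0000, h₀ = 1.5708 rad.
Bracket: h₀ sin ϕ sin δ + cos ϕ cos δ sin h₀ = 1.5708×0.42578×0.00000 + 0.90483×1.00000×1.00000 = 0.000000 + 0.904830 = 0.904830.
Q̄ = (S_0/π) × [bracket] = (1361/π) × 0.904830 = 391.99 W/m².
Ratio Q̄_A / Q̄_B = 382.59 / 391.99 = 0.9760.

Q̄_A / Q̄_B ≈ 0.976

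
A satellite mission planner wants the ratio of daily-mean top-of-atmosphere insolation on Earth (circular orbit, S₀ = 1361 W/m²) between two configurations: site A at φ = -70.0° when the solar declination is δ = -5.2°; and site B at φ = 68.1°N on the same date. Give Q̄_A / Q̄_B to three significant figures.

Q̄_A / Q̄_B ≈ 1.95

— Configuration A (φ=-70.0°):
cos H₀ = −tan(-70.0°) tan(-5.200°) = -0.2500, H₀ = 1.8235 rad.
Bracket: H₀ sin φ sin δ + cos φ cos δ sin H₀ = 1.8235×-0.93969×-0.09063 + 0.34202×0.99588×0.96824 = 0.155297 + 0.329793 = 0.485090.
Q̄ = (S₀/π) × [bracket] = (1361/π) × 0.485090 = 210.15 W/m².
— Configuration B (φ=+68.1°):
cos H₀ = −tan(+68.1°) tan(-5.200°) = 0.2264, H₀ = 1.3424 rad.
Bracket: H₀ sin φ sin δ + cos φ cos δ sin H₀ = 1.3424×0.92784×-0.09063 + 0.37299×0.99588×0.97404 = -0.112883 + 0.361810 = 0.248927.
Q̄ = (S₀/π) × [bracket] = (1361/π) × 0.248927 = 107.84 W/m².
Ratio Q̄_A / Q̄_B = 210.15 / 107.84 = 1.949.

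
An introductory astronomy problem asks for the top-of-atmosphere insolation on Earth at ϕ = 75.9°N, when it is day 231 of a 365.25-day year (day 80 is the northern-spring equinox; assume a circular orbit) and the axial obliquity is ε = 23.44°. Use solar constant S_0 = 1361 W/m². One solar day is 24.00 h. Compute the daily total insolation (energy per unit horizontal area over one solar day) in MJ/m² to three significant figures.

24.0 MJ/m²

Solar longitude: L_s = 360° × (231 − 80)/365.25 = 148.830°.
sin δ = sin 23.44° × sin 148.830° = 0.20589, so δ = +11.882°.
cos h₀ = −tan(+75.9°) tan(+11.882°) = -0.8376, h₀ = 2.5637 rad.
Bracket: h₀ sin ϕ sin δ + cos ϕ cos δ sin h₀ = 2.5637×0.96987×0.20589 + 0.24362×0.97858×0.54624 = 0.511936 + 0.130225 = 0.642161.
Q̄ = (S_0/π) × [bracket] = (1361/π) × 0.642161 = 278.20 W/m².
Daily total = Q̄ × 24.00 h × 3600 s/h = 278.20 × 24.00 × 3600 / 10⁶ = 24.04 MJ/m².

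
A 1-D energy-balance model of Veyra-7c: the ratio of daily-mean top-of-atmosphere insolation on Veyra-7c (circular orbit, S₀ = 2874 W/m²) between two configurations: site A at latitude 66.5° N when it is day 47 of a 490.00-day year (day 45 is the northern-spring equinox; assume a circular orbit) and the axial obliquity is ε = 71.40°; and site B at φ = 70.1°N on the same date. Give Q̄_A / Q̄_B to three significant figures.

Q̄_A / Q̄_B ≈ 1.15

— Configuration A (φ=+66.5°):
Solar longitude: λ_s = 360° × (47 − 45)/490.00 = 1.469°.
sin δ = sin 71.40° × sin 1.469° = 0.02430, so δ = +1.393°.
cos H₀ = −tan(+66.5°) tan(+1.393°) = -0.0559, H₀ = 1.6267 rad.
Bracket: H₀ sin φ sin δ + cos φ cos δ sin H₀ = 1.6267×0.91706×0.02430 + 0.39875×0.99970×0.99844 = 0.036250 + 0.398009 = 0.434259.
Q̄ = (S₀/π) × [bracket] = (2874/π) × 0.434259 = 397.27 W/m².
— Configuration B (φ=+70.1°):
cos H₀ = −tan(+70.1°) tan(+1.393°) = -0.0672, H₀ = 1.6380 rad.
Bracket: H₀ sin φ sin δ + cos φ cos δ sin H₀ = 1.6380×0.94029×0.02430 + 0.34038×0.99970×0.99774 = 0.037427 + 0.339509 = 0.376936.
Q̄ = (S₀/π) × [bracket] = (2874/π) × 0.376936 = 344.83 W/m².
Ratio Q̄_A / Q̄_B = 397.27 / 344.83 = 1.152.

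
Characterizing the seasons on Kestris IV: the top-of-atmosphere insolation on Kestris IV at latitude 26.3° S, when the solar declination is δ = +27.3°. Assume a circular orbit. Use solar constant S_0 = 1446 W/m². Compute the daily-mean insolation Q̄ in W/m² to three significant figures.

Q̄ ≈ 232 W/m²

cos h₀ = −tan(-26.3°) tan(+27.300°) = 0.2551, h₀ = 1.3129 rad.
Bracket: h₀ sin ϕ sin δ + cos ϕ cos δ sin h₀ = 1.3129×-0.44307×0.45865 + 0.89649×0.88862×0.96692 = -0.266800 + 0.770286 = 0.503486.
Q̄ = (S_0/π) × [bracket] = (1446/π) × 0.503486 = 231.7 W/m².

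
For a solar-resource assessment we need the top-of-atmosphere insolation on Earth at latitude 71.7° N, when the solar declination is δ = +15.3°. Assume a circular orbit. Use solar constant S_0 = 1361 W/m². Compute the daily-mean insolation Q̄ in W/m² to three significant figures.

cos h₀ = −tan(+71.7°) tan(+15.300°) = -0.8272, h₀ = 2.5449 rad.
Bracket: h₀ sin ϕ sin δ + cos ϕ cos δ sin h₀ = 2.5449×0.94943×0.26387 + 0.31399×0.96456×0.56191 = 0.637564 + 0.170181 = 0.807745.
Q̄ = (S_0/π) × [bracket] = (1361/π) × 0.807745 = 349.9 W/m².

Q̄ ≈ 350 W/m²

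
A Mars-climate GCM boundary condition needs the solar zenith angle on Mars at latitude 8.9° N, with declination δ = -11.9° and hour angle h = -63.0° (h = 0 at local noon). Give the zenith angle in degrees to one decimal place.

θ_z = 66.0°

cos θ_z = sin φ sin δ + cos φ cos δ cos h = -0.031902 + 0.438885 = 0.406983.
θ_z = arccos(0.406983) = 66.0°.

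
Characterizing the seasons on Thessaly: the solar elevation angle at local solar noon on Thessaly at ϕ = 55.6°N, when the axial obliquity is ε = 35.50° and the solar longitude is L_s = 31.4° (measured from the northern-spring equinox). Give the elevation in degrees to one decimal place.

52.0°

Solar declination: sin δ = sin ε · sin L_s = sin 35.50° × sin 31.4° = 0.30255, so δ = +17.611°.
At local noon the hour angle is zero, so the zenith angle equals |ϕ − δ| = |+55.6° − (+17.611°)| = 37.989°.
Elevation = 90° − 37.989° = 52.0°.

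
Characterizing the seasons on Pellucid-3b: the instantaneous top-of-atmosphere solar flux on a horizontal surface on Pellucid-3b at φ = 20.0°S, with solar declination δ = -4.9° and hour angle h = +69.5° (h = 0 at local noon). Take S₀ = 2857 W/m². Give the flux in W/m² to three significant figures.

cos θ_z = sin φ sin δ + cos φ cos δ cos h = 0.029214 + 0.327885 = 0.357099.
Flux = S₀ · cos θ_z = 2857 × 0.357099 = 1020 W/m².

1.02e+03 W/m²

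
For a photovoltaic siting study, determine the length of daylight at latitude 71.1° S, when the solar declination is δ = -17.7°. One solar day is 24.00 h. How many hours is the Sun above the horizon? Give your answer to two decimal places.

cos h₀ = −tan ϕ · tan δ = −tan(-71.1°) × tan(-17.700°) = -0.9321, so h₀ = 2.7711 rad = 158.77°.
Daylight = 2h₀/(2π) × 24.00 h = (2.7711/π) × 24.00 = 21.17 h.

21.17 h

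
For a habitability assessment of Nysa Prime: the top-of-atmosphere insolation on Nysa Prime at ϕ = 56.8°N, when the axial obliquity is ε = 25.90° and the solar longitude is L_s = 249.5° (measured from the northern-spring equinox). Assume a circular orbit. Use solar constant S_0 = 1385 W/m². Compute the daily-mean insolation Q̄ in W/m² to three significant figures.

Q̄ ≈ 37.3 W/m²

Solar declination: sin δ = sin ε · sin L_s = sin 25.90° × sin 249.5° = -0.40914, so δ = -24.151°.
cos h₀ = −tan(+56.8°) tan(-24.151°) = 0.6852, h₀ = 0.8159 rad.
Bracket: h₀ sin ϕ sin δ + cos ϕ cos δ sin h₀ = 0.8159×0.83676×-0.40914 + 0.54756×0.91247×0.72835 = -0.279325 + 0.363907 = 0.084582.
Q̄ = (S_0/π) × [bracket] = (1385/π) × 0.084582 = 37.29 W/m².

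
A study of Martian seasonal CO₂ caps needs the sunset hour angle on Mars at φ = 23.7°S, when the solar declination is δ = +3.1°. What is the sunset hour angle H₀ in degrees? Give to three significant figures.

cos H₀ = −tan φ · tan δ = −tan(-23.7°) × tan(+3.100°) = 0.0238, so H₀ = 1.5470 rad = 88.64°.

H₀ = 88.6°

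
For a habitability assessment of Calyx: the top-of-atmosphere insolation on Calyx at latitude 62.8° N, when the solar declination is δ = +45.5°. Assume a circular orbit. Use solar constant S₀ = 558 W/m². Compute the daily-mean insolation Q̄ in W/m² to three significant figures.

Q̄ ≈ 354 W/m²

cos H₀ = −tan(+62.8°) tan(+45.500°) = -1.9800 ≤ −1 ⇒ polar day, H₀ = π.
Bracket: H₀ sin φ sin δ + cos φ cos δ sin H₀ = 3.1416×0.88942×0.71325 + 0.45710×0.70091×0.00000 = 1.992964 + 0.000000 = 1.992964.
Q̄ = (S₀/π) × [bracket] = (558/π) × 1.992964 = 354.0 W/m².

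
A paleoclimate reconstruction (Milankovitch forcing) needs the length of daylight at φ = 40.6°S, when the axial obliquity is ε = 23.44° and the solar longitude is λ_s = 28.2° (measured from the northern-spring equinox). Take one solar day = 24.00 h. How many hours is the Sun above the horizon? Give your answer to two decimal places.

Solar declination: sin δ = sin ε · sin λ_s = sin 23.44° × sin 28.2° = 0.18798, so δ = +10.835°.
cos H₀ = −tan φ · tan δ = −tan(-40.6°) × tan(+10.835°) = 0.1640, so H₀ = 1.4060 rad = 80.56°.
Daylight = 2H₀/(2π) × 24.00 h = (1.4060/π) × 24.00 = 10.74 h.

10.74 h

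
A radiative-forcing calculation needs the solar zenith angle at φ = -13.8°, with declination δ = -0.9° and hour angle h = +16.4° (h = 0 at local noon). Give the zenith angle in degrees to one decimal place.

cos θ_z = sin φ sin δ + cos φ cos δ cos h = 0.003747 + 0.931508 = 0.935255.
θ_z = arccos(0.935255) = 20.7°.

θ_z = 20.7°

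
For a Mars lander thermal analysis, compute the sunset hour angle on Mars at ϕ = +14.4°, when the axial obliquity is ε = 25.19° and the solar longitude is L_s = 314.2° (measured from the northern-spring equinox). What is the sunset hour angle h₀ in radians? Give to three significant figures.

Solar declination: sin δ = sin ε · sin L_s = sin 25.19° × sin 314.2° = -0.30513, so δ = -17.766°.
cos h₀ = −tan ϕ · tan δ = −tan(+14.4°) × tan(-17.766°) = 0.0823, so h₀ = 1.4884 rad = 85.28°.

h₀ = 1.49 rad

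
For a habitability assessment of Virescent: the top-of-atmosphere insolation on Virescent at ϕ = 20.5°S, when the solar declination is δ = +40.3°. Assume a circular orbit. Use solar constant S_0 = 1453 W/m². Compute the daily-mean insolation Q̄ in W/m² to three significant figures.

Q̄ ≈ 183 W/m²

cos h₀ = −tan(-20.5°) tan(+40.300°) = 0.3171, h₀ = 1.2482 rad.
Bracket: h₀ sin ϕ sin δ + cos ϕ cos δ sin h₀ = 1.2482×-0.35021×0.64679 + 0.93667×0.76267×0.94840 = -0.282733 + 0.677509 = 0.394776.
Q̄ = (S_0/π) × [bracket] = (1453/π) × 0.394776 = 182.6 W/m².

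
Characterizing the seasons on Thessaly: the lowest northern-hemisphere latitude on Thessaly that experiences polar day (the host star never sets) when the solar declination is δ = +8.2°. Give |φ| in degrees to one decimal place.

|φ| = 81.8°

Polar day requires cos H₀ = −tan φ tan δ ≤ −1, i.e. tan φ tan δ ≥ 1.
The boundary is |tan φ| · |tan δ| = 1, so |φ| = 90° − |δ| = 90° − 8.2° = 81.8° in the northern hemisphere.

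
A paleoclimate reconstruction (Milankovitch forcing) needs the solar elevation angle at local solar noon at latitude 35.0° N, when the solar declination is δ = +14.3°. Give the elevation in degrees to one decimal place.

At local noon the hour angle is zero, so the zenith angle equals |ϕ − δ| = |+35.0° − (+14.300°)| = 20.700°.
Elevation = 90° − 20.700° = 69.3°.

69.3°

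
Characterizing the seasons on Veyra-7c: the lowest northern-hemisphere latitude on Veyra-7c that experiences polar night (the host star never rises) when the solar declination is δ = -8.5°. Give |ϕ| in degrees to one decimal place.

Polar night requires cos h₀ = −tan ϕ tan δ ≥ 1, i.e. tan ϕ tan δ ≤ −1.
The boundary is |tan ϕ| · |tan δ| = 1, so |ϕ| = 90° − |δ| = 90° − 8.5° = 81.5° in the northern hemisphere.

|ϕ| = 81.5°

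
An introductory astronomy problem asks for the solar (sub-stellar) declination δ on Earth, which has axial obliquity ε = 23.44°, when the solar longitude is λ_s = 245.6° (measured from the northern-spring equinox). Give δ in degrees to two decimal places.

δ = -21.24°

sin δ = sin ε · sin λ_s = sin 23.44° × sin 245.6° = -0.362259.
δ = arcsin(-0.362259) = -21.24°.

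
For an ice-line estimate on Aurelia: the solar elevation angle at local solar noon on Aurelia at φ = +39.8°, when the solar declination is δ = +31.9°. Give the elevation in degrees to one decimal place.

At local noon the hour angle is zero, so the zenith angle equals |φ − δ| = |+39.8° − (+31.900°)| = 7.900°.
Elevation = 90° − 7.900° = 82.1°.

82.1°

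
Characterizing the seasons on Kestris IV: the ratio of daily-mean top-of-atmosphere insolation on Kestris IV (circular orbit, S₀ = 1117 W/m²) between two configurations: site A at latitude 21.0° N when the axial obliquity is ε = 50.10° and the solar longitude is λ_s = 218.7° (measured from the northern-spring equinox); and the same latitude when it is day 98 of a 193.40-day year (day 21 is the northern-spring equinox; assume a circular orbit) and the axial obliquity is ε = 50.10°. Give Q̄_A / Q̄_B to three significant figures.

Q̄_A / Q̄_B ≈ 0.514

— Configuration A (φ=+21.0°):
Solar declination: sin δ = sin ε · sin λ_s = sin 50.10° × sin 218.7° = -0.47966, so δ = -28.663°.
cos H₀ = −tan(+21.0°) tan(-28.663°) = 0.2098, H₀ = 1.3594 rad.
Bracket: H₀ sin φ sin δ + cos φ cos δ sin H₀ = 1.3594×0.35837×-0.47966 + 0.93358×0.87745×0.97774 = -0.233675 + 0.800935 = 0.567260.
Q̄ = (S₀/π) × [bracket] = (1117/π) × 0.567260 = 201.69 W/m².
— Configuration B (φ=+21.0°):
Solar longitude: λ_s = 360° × (98 − 21)/193.40 = 143.330°.
sin δ = sin 50.10° × sin 143.330° = 0.45816, so δ = +27.268°.
cos H₀ = −tan(+21.0°) tan(+27.268°) = -0.1979, H₀ = 1.7700 rad.
Bracket: H₀ sin φ sin δ + cos φ cos δ sin H₀ = 1.7700×0.35837×0.45816 + 0.93358×0.88887×0.98023 = 0.290618 + 0.813425 = 1.104043.
Q̄ = (S₀/π) × [bracket] = (1117/π) × 1.104043 = 392.54 W/m².
Ratio Q̄_A / Q̄_B = 201.69 / 392.54 = 0.5138.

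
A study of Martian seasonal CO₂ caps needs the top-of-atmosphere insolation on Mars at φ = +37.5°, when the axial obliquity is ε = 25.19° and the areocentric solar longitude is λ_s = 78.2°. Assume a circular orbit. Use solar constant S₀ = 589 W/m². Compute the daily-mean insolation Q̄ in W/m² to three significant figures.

sin δ = sin 25.19° × sin 78.2° = 0.41663, so δ = +24.622°.
cos H₀ = −tan(+37.5°) tan(+24.622°) = -0.3517, H₀ = 1.9301 rad.
Bracket: H₀ sin φ sin δ + cos φ cos δ sin H₀ = 1.9301×0.60876×0.41663 + 0.79335×0.90908×0.93613 = 0.489527 + 0.675154 = 1.164681.
Q̄ = (S₀/π) × [bracket] = (589/π) × 1.164681 = 218.4 W/m².

Q̄ ≈ 218 W/m²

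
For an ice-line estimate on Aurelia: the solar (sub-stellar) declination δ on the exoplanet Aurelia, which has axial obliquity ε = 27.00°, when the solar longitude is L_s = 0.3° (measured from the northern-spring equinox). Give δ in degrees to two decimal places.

δ = +0.14°

sin δ = sin ε · sin L_s = sin 27.00° × sin 0.3° = 0.002377.
δ = arcsin(0.002377) = +0.14°.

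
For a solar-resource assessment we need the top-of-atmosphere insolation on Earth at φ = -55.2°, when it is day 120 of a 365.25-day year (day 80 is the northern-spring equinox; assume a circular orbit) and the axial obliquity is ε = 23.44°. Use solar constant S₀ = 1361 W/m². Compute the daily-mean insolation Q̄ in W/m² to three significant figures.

Solar longitude: λ_s = 360° × (120 − 80)/365.25 = 39.425°.
sin δ = sin 23.44° × sin 39.425° = 0.25262, so δ = +14.633°.
cos H₀ = −tan(-55.2°) tan(+14.633°) = 0.3757, H₀ = 1.1857 rad.
Bracket: H₀ sin φ sin δ + cos φ cos δ sin H₀ = 1.1857×-0.82115×0.25262 + 0.57071×0.96756×0.92676 = -0.245960 + 0.511753 = 0.265793.
Q̄ = (S₀/π) × [bracket] = (1361/π) × 0.265793 = 115.1 W/m².

Q̄ ≈ 115 W/m²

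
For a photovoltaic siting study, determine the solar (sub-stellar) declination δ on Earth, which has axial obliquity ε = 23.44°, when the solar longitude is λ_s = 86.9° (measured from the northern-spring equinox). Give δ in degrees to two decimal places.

sin δ = sin ε · sin λ_s = sin 23.44° × sin 86.9° = 0.397206.
δ = arcsin(0.397206) = +23.40°.

δ = +23.40°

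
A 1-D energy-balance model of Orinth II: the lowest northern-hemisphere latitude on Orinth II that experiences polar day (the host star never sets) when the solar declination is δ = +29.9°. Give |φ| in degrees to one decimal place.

Polar day requires cos H₀ = −tan φ tan δ ≤ −1, i.e. tan φ tan δ ≥ 1.
The boundary is |tan φ| · |tan δ| = 1, so |φ| = 90° − |δ| = 90° − 29.9° = 60.1° in the northern hemisphere.

|φ| = 60.1°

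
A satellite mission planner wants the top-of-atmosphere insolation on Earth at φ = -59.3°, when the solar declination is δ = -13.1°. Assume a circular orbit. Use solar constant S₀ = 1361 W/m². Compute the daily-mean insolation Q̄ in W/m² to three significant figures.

Q̄ ≈ 365 W/m²

cos H₀ = −tan(-59.3°) tan(-13.100°) = -0.3919, H₀ = 1.9735 rad.
Bracket: H₀ sin φ sin δ + cos φ cos δ sin H₀ = 1.9735×-0.85985×-0.22665 + 0.51054×0.97398×0.92000 = 0.384606 + 0.457475 = 0.842081.
Q̄ = (S₀/π) × [bracket] = (1361/π) × 0.842081 = 364.8 W/m².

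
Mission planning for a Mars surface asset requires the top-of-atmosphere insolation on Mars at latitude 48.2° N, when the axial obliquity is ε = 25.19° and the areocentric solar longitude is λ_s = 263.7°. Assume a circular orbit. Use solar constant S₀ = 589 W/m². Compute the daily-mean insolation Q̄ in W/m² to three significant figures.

Q̄ ≈ 36.2 W/m²

sin δ = sin 25.19° × sin 263.7° = -0.42305, so δ = -25.027°.
cos H₀ = −tan(+48.2°) tan(-25.027°) = 0.5222, H₀ = 1.0214 rad.
Bracket: H₀ sin φ sin δ + cos φ cos δ sin H₀ = 1.0214×0.74548×-0.42305 + 0.66653×0.90611×0.85283 = -0.322124 + 0.515066 = 0.192942.
Q̄ = (S₀/π) × [bracket] = (589/π) × 0.192942 = 36.17 W/m².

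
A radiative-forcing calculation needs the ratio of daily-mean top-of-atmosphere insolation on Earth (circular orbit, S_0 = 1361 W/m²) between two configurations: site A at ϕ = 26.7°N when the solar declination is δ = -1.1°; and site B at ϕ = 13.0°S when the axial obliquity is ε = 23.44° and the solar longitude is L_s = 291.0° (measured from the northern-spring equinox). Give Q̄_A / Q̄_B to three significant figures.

Q̄_A / Q̄_B ≈ 0.846

— Configuration A (ϕ=+26.7°):
cos h₀ = −tan(+26.7°) tan(-1.100°) = 0.0097, h₀ = 1.5611 rad.
Bracket: h₀ sin ϕ sin δ + cos ϕ cos δ sin h₀ = 1.5611×0.44932×-0.01920 + 0.89337×0.99982×0.99995 = -0.013468 + 0.893165 = 0.879697.
Q̄ = (S_0/π) × [bracket] = (1361/π) × 0.879697 = 381.10 W/m².
— Configuration B (ϕ=-13.0°):
Solar declination: sin δ = sin ε · sin L_s = sin 23.44° × sin 291.0° = -0.37137, so δ = -21.800°.
cos h₀ = −tan(-13.0°) tan(-21.800°) = -0.0923, h₀ = 1.6633 rad.
Bracket: h₀ sin ϕ sin δ + cos ϕ cos δ sin h₀ = 1.6633×-0.22495×-0.37137 + 0.97437×0.92849×0.99573 = 0.138952 + 0.900830 = 1.039782.
Q̄ = (S_0/π) × [bracket] = (1361/π) × 1.039782 = 450.45 W/m².
Ratio Q̄_A / Q̄_B = 381.10 / 450.45 = 0.8460.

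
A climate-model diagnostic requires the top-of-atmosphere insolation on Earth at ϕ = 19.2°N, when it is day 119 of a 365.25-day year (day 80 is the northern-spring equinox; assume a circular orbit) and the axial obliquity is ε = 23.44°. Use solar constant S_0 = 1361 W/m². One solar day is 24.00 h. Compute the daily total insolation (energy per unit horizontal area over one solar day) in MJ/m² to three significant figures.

39.2 MJ/m²

Solar longitude: L_s = 360° × (119 − 80)/365.25 = 38.439°.
sin δ = sin 23.44° × sin 38.439° = 0.24730, so δ = +14.318°.
cos h₀ = −tan(+19.2°) tan(+14.318°) = -0.0889, h₀ = 1.6598 rad.
Bracket: h₀ sin ϕ sin δ + cos ϕ cos δ sin h₀ = 1.6598×0.32887×0.24730 + 0.94438×0.96894×0.99604 = 0.134991 + 0.911424 = 1.046415.
Q̄ = (S_0/π) × [bracket] = (1361/π) × 1.046415 = 453.33 W/m².
Daily total = Q̄ × 24.00 h × 3600 s/h = 453.33 × 24.00 × 3600 / 10⁶ = 39.17 MJ/m².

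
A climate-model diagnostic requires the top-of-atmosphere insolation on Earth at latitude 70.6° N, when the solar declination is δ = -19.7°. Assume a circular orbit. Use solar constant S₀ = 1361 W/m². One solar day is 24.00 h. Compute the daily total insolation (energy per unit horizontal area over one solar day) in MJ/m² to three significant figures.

0.00 MJ/m²

cos H₀ = −tan(+70.6°) tan(-19.700°) = 1.0167 ≥ 1 ⇒ polar night, H₀ = 0 and Q̄ = 0.
Daily total = Q̄ × 24.00 h × 3600 s/h = 0.00 MJ/m².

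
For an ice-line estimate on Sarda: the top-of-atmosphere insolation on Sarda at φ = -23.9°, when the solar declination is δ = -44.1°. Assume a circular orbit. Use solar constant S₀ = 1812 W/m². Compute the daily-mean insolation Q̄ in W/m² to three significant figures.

Q̄ ≈ 670 W/m²

cos H₀ = −tan(-23.9°) tan(-44.100°) = -0.4294, H₀ = 2.0147 rad.
Bracket: H₀ sin φ sin δ + cos φ cos δ sin H₀ = 2.0147×-0.40514×-0.69591 + 0.91425×0.71813×0.90310 = 0.568026 + 0.592931 = 1.160957.
Q̄ = (S₀/π) × [bracket] = (1812/π) × 1.160957 = 669.6 W/m².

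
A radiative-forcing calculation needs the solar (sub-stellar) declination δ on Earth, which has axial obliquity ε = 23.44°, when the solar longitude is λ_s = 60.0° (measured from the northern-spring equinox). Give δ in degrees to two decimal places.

sin δ = sin ε · sin λ_s = sin 23.44° × sin 60.0° = 0.344495.
δ = arcsin(0.344495) = +20.15°.

δ = +20.15°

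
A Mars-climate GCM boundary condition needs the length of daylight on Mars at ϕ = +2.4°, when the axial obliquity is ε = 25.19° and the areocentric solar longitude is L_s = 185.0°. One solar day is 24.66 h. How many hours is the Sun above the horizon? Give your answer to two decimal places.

sin δ = sin 25.19° × sin 185.0° = -0.03710, so δ = -2.126°.
cos h₀ = −tan ϕ · tan δ = −tan(+2.4°) × tan(-2.126°) = 0.0016, so h₀ = 1.5692 rad = 89.91°.
Daylight = 2h₀/(2π) × 24.66 h = (1.5692/π) × 24.66 = 12.32 h.

12.32 h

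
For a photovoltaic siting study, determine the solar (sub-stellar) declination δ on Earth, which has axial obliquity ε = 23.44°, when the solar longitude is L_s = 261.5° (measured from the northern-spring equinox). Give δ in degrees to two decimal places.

δ = -23.17°

sin δ = sin ε · sin L_s = sin 23.44° × sin 261.5° = -0.393419.
δ = arcsin(-0.393419) = -23.17°.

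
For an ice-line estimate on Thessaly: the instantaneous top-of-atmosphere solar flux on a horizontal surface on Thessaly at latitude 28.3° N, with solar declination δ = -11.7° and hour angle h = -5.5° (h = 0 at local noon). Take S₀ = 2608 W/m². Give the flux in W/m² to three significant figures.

1.99e+03 W/m²

cos θ_z = sin φ sin δ + cos φ cos δ cos h = -0.096139 + 0.858214 = 0.762075.
Flux = S₀ · cos θ_z = 2608 × 0.762075 = 1987 W/m².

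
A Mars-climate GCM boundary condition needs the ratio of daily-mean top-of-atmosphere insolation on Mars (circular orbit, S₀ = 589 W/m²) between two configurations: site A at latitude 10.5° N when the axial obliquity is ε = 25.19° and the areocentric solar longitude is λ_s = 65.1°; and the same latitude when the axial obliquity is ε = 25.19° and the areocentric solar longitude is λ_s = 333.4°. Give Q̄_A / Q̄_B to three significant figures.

— Configuration A (φ=+10.5°):
sin δ = sin 25.19° × sin 65.1° = 0.38606, so δ = +22.709°.
cos H₀ = −tan(+10.5°) tan(+22.709°) = -0.0776, H₀ = 1.6484 rad.
Bracket: H₀ sin φ sin δ + cos φ cos δ sin H₀ = 1.6484×0.18224×0.38606 + 0.98325×0.92247×0.99699 = 0.115974 + 0.904289 = 1.020263.
Q̄ = (S₀/π) × [bracket] = (589/π) × 1.020263 = 191.28 W/m².
— Configuration B (φ=+10.5°):
sin δ = sin 25.19° × sin 333.4° = -0.19058, so δ = -10.986°.
cos H₀ = −tan(+10.5°) tan(-10.986°) = 0.0360, H₀ = 1.5348 rad.
Bracket: H₀ sin φ sin δ + cos φ cos δ sin H₀ = 1.5348×0.18224×-0.19058 + 0.98325×0.98167×0.99935 = -0.053306 + 0.964600 = 0.911294.
Q̄ = (S₀/π) × [bracket] = (589/π) × 0.911294 = 170.85 W/m².
Ratio Q̄_A / Q̄_B = 191.28 / 170.85 = 1.120.

Q̄_A / Q̄_B ≈ 1.12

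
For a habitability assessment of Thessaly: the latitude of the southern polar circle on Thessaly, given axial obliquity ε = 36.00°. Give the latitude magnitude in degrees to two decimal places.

The polar circle is the lowest latitude that experiences at least one full rotation of continuous darkness at the northern-summer solstice; it lies at |φ| = 90° − ε = 90° − 36.00° = 54.00°.

54.00°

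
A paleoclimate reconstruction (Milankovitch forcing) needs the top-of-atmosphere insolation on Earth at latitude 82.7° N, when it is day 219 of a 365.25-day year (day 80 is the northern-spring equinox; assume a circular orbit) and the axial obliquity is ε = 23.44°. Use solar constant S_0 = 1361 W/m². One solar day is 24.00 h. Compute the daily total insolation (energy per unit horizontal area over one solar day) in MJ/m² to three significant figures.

31.6 MJ/m²

Solar longitude: L_s = 360° × (219 − 80)/365.25 = 137.002°.
sin δ = sin 23.44° × sin 137.002° = 0.27128, so δ = +15.740°.
cos h₀ = −tan(+82.7°) tan(+15.740°) = -2.2002 ≤ −1 ⇒ polar day, h₀ = π.
Bracket: h₀ sin ϕ sin δ + cos ϕ cos δ sin h₀ = 3.1416×0.99189×0.27128 + 0.12706×0.96250×0.00000 = 0.845341 + 0.000000 = 0.845341.
Q̄ = (S_0/π) × [bracket] = (1361/π) × 0.845341 = 366.22 W/m².
Daily total = Q̄ × 24.00 h × 3600 s/h = 366.22 × 24.00 × 3600 / 10⁶ = 31.64 MJ/m².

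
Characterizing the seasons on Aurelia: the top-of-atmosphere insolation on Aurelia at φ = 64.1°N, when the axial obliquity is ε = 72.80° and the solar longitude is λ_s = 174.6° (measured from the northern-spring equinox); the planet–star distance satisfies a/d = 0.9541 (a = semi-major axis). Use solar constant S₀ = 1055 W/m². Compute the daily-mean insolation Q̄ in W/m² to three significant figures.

Q̄ ≈ 174 W/m²

Solar declination: sin δ = sin ε · sin λ_s = sin 72.80° × sin 174.6° = 0.08990, so δ = +5.158°.
cos H₀ = −tan(+64.1°) tan(+5.158°) = -0.1859, H₀ = 1.7578 rad.
Bracket: H₀ sin φ sin δ + cos φ cos δ sin H₀ = 1.7578×0.89956×0.08990 + 0.43680×0.99595×0.98257 = 0.142154 + 0.427448 = 0.569602.
Inverse-square distance factor (a/d)² = 0.9541² = 0.910307.
Q̄ = (S₀/π) × 0.910307 × [bracket] = (1055/π) × 0.910307 × 0.569602 = 174.1 W/m².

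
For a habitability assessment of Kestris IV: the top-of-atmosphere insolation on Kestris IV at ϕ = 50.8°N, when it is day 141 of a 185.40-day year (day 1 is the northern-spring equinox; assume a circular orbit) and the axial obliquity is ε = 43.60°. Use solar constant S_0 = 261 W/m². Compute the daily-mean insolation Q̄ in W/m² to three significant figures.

Solar longitude: L_s = 360° × (141 − 1)/185.40 = 271.845°.
sin δ = sin 43.60° × sin 271.845° = -0.68926, so δ = -43.572°.
cos h₀ = −tan(+50.8°) tan(-43.572°) = 1.1665 ≥ 1 ⇒ polar night, h₀ = 0 and Q̄ = 0.

Q̄ ≈ 0.00 W/m²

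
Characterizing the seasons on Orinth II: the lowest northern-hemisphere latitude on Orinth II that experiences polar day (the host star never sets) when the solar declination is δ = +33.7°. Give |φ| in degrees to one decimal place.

Polar day requires cos H₀ = −tan φ tan δ ≤ −1, i.e. tan φ tan δ ≥ 1.
The boundary is |tan φ| · |tan δ| = 1, so |φ| = 90° − |δ| = 90° − 33.7° = 56.3° in the northern hemisphere.

|φ| = 56.3°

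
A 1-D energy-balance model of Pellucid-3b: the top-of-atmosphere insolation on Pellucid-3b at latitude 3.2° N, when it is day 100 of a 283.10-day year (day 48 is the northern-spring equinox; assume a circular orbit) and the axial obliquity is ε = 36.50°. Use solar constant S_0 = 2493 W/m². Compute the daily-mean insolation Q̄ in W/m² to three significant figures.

Solar longitude: L_s = 360° × (100 − 48)/283.10 = 66.125°.
sin δ = sin 36.50° × sin 66.125° = 0.54392, so δ = +32.951°.
cos h₀ = −tan(+3.2°) tan(+32.951°) = -0.0362, h₀ = 1.6070 rad.
Bracket: h₀ sin ϕ sin δ + cos ϕ cos δ sin h₀ = 1.6070×0.05582×0.54392 + 0.99844×0.83913×0.99934 = 0.048791 + 0.837268 = 0.886059.
Q̄ = (S_0/π) × [bracket] = (2493/π) × 0.886059 = 703.1 W/m².

Q̄ ≈ 703 W/m²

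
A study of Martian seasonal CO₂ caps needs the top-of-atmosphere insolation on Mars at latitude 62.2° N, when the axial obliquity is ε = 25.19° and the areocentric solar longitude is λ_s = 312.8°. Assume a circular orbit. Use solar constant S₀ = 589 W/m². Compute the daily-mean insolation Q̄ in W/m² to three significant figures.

sin δ = sin 25.19° × sin 312.8° = -0.31229, so δ = -18.197°.
cos H₀ = −tan(+62.2°) tan(-18.197°) = 0.6235, H₀ = 0.8976 rad.
Bracket: H₀ sin φ sin δ + cos φ cos δ sin H₀ = 0.8976×0.88458×-0.31229 + 0.46639×0.94999×0.78183 = -0.247958 + 0.346402 = 0.098444.
Q̄ = (S₀/π) × [bracket] = (589/π) × 0.098444 = 18.46 W/m².

Q̄ ≈ 18.5 W/m²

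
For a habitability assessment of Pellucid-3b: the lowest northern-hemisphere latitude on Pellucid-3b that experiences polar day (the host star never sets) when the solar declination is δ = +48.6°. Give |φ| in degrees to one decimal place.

|φ| = 41.4°

Polar day requires cos H₀ = −tan φ tan δ ≤ −1, i.e. tan φ tan δ ≥ 1.
The boundary is |tan φ| · |tan δ| = 1, so |φ| = 90° − |δ| = 90° − 48.6° = 41.4° in the northern hemisphere.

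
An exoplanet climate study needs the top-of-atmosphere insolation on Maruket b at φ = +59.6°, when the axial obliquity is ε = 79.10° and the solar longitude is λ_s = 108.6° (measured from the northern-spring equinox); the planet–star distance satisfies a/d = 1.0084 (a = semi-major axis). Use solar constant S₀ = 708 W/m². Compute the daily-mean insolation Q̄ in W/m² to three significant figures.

Q̄ ≈ 578 W/m²

Solar declination: sin δ = sin ε · sin λ_s = sin 79.10° × sin 108.6° = 0.93067, so δ = +68.539°.
cos H₀ = −tan(+59.6°) tan(+68.539°) = -4.3358 ≤ −1 ⇒ polar day, H₀ = π.
Bracket: H₀ sin φ sin δ + cos φ cos δ sin H₀ = 3.1416×0.86251×0.93067 + 0.50603×0.36586×0.00000 = 2.521801 + 0.000000 = 2.521801.
Inverse-square distance factor (a/d)² = 1.0084² = 1.016871.
Q̄ = (S₀/π) × 1.016871 × [bracket] = (708/π) × 1.016871 × 2.521801 = 577.9 W/m².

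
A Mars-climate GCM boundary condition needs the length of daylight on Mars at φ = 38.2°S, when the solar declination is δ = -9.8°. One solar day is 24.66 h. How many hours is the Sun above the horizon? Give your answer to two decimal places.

cos H₀ = −tan φ · tan δ = −tan(-38.2°) × tan(-9.800°) = -0.1359, so H₀ = 1.7071 rad = 97.81°.
Daylight = 2H₀/(2π) × 24.66 h = (1.7071/π) × 24.66 = 13.40 h.

13.40 h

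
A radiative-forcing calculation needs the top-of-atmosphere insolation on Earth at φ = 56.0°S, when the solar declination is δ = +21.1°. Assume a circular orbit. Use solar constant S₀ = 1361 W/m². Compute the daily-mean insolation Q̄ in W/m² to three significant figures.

cos H₀ = −tan(-56.0°) tan(+21.100°) = 0.5721, H₀ = 0.9618 rad.
Bracket: H₀ sin φ sin δ + cos φ cos δ sin H₀ = 0.9618×-0.82904×0.36000 + 0.55919×0.93295×0.82020 = -0.287053 + 0.427895 = 0.140842.
Q̄ = (S₀/π) × [bracket] = (1361/π) × 0.140842 = 61.02 W/m².

Q̄ ≈ 61.0 W/m²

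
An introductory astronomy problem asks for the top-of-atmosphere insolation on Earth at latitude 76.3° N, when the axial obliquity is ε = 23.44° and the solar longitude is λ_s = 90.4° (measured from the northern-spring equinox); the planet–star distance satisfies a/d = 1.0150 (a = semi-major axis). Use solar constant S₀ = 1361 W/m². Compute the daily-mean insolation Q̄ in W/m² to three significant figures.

Solar declination: sin δ = sin ε · sin λ_s = sin 23.44° × sin 90.4° = 0.39778, so δ = +23.439°.
cos H₀ = −tan(+76.3°) tan(+23.439°) = -1.7785 ≤ −1 ⇒ polar day, H₀ = π.
Bracket: H₀ sin φ sin δ + cos φ cos δ sin H₀ = 3.1416×0.97155×0.39778 + 0.23684×0.91748×0.00000 = 1.214113 + 0.000000 = 1.214113.
Inverse-square distance factor (a/d)² = 1.0150² = 1.030225.
Q̄ = (S₀/π) × 1.030225 × [bracket] = (1361/π) × 1.030225 × 1.214113 = 541.9 W/m².

Q̄ ≈ 542 W/m²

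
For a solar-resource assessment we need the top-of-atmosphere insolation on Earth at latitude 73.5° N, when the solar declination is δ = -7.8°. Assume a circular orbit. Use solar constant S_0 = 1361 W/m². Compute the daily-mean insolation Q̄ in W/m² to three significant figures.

cos h₀ = −tan(+73.5°) tan(-7.800°) = 0.4624, h₀ = 1.0900 rad.
Bracket: h₀ sin ϕ sin δ + cos ϕ cos δ sin h₀ = 1.0900×0.95882×-0.13572 + 0.28402×0.99075×0.88665 = -0.141843 + 0.249497 = 0.107654.
Q̄ = (S_0/π) × [bracket] = (1361/π) × 0.107654 = 46.64 W/m².

Q̄ ≈ 46.6 W/m²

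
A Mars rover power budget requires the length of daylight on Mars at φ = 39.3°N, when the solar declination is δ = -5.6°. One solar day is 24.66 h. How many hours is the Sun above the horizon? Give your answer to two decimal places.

cos H₀ = −tan φ · tan δ = −tan(+39.3°) × tan(-5.600°) = 0.0803, so H₀ = 1.4905 rad = 85.40°.
Daylight = 2H₀/(2π) × 24.66 h = (1.4905/π) × 24.66 = 11.70 h.

11.70 h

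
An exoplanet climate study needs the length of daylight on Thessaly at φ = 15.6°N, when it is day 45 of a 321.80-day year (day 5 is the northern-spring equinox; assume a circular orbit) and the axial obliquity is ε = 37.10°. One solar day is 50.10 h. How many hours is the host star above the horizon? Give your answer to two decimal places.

27.14 h

Solar longitude: λ_s = 360° × (45 − 5)/321.80 = 44.748°.
sin δ = sin 37.10° × sin 44.748° = 0.42465, so δ = +25.129°.
cos H₀ = −tan φ · tan δ = −tan(+15.6°) × tan(+25.129°) = -0.1310, so H₀ = 1.7021 rad = 97.53°.
Daylight = 2H₀/(2π) × 50.10 h = (1.7021/π) × 50.10 = 27.14 h.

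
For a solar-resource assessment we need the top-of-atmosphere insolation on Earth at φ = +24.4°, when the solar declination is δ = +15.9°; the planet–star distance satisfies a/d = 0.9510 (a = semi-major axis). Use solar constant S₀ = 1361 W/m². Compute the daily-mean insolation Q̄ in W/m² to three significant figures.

cos H₀ = −tan(+24.4°) tan(+15.900°) = -0.1292, H₀ = 1.7004 rad.
Bracket: H₀ sin φ sin δ + cos φ cos δ sin H₀ = 1.7004×0.41310×0.27396 + 0.91068×0.96174×0.99162 = 0.192439 + 0.868498 = 1.060937.
Inverse-square distance factor (a/d)² = 0.9510² = 0.904401.
Q̄ = (S₀/π) × 0.904401 × [bracket] = (1361/π) × 0.904401 × 1.060937 = 415.7 W/m².

Q̄ ≈ 416 W/m²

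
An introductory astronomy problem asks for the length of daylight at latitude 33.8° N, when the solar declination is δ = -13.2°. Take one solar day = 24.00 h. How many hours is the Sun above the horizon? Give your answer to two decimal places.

cos h₀ = −tan ϕ · tan δ = −tan(+33.8°) × tan(-13.200°) = 0.1570, so h₀ = 1.4131 rad = 80.97°.
Daylight = 2h₀/(2π) × 24.00 h = (1.4131/π) × 24.00 = 10.80 h.

10.80 h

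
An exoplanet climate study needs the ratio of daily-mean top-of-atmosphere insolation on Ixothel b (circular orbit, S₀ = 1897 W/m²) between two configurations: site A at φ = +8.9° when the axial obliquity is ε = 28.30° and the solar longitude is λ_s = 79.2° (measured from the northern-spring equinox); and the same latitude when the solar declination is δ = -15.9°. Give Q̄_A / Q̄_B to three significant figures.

— Configuration A (φ=+8.9°):
Solar declination: sin δ = sin ε · sin λ_s = sin 28.30° × sin 79.2° = 0.46569, so δ = +27.755°.
cos H₀ = −tan(+8.9°) tan(+27.755°) = -0.0824, H₀ = 1.6533 rad.
Bracket: H₀ sin φ sin δ + cos φ cos δ sin H₀ = 1.6533×0.15471×0.46569 + 0.98796×0.88495×0.99660 = 0.119115 + 0.871323 = 0.990438.
Q̄ = (S₀/π) × [bracket] = (1897/π) × 0.990438 = 598.06 W/m².
— Configuration B (φ=+8.9°):
cos H₀ = −tan(+8.9°) tan(-15.900°) = 0.0446, H₀ = 1.5262 rad.
Bracket: H₀ sin φ sin δ + cos φ cos δ sin H₀ = 1.5262×0.15471×-0.27396 + 0.98796×0.96174×0.99900 = -0.064687 + 0.949210 = 0.884523.
Q̄ = (S₀/π) × [bracket] = (1897/π) × 0.884523 = 534.10 W/m².
Ratio Q̄_A / Q̄_B = 598.06 / 534.10 = 1.120.

Q̄_A / Q̄_B ≈ 1.12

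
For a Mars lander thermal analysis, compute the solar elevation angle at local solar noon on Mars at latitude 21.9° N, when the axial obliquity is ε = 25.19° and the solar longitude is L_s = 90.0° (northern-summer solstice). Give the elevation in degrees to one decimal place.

86.7°

Solar declination: sin δ = sin ε · sin L_s = sin 25.19° × sin 90.0° = 0.42562, so δ = +25.190°.
At local noon the hour angle is zero, so the zenith angle equals |ϕ − δ| = |+21.9° − (+25.190°)| = 3.290°.
Elevation = 90° − 3.290° = 86.7°.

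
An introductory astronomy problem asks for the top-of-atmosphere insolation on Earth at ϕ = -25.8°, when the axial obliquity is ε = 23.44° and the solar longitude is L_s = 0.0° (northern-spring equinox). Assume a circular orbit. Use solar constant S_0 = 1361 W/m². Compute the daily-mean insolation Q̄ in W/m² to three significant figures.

Solar declination: sin δ = sin ε · sin L_s = sin 23.44° × sin 0.0° = 0.00000, so δ = +0.000°.
cos h₀ = −tan(-25.8°) tan(+0.000°) = 0.0000, h₀ = 1.5708 rad.
Bracket: h₀ sin ϕ sin δ + cos ϕ cos δ sin h₀ = 1.5708×-0.43523×0.00000 + 0.90032×1.00000×1.00000 = -0.000000 + 0.900320 = 0.900320.
Q̄ = (S_0/π) × [bracket] = (1361/π) × 0.900320 = 390.0 W/m².

Q̄ ≈ 390 W/m²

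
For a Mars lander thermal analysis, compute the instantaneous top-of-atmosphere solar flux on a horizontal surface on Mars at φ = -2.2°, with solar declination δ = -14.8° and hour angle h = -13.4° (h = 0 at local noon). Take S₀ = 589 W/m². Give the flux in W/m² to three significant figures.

559 W/m²

cos θ_z = sin φ sin δ + cos φ cos δ cos h = 0.009806 + 0.939809 = 0.949615.
Flux = S₀ · cos θ_z = 589 × 0.949615 = 559.3 W/m².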